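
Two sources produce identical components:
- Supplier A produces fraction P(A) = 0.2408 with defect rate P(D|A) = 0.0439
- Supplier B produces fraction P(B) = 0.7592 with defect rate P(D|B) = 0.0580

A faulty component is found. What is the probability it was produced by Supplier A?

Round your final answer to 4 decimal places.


Let A = from Supplier A, D = faulty

Given:
- P(A) = 0.2408, P(B) = 0.7592
- P(D|A) = 0.0439, P(D|B) = 0.0580

Step 1: Find P(D)
P(D) = P(D|A)P(A) + P(D|B)P(B)
     = 0.0439 × 0.2408 + 0.0580 × 0.7592
     = 0.01057112 + 0.04403360
     = 0.05460472

Step 2: Apply Bayes' theorem
P(A|D) = P(D|A)P(A) / P(D)
       = 0.01057112 / 0.05460472
       = 0.1936


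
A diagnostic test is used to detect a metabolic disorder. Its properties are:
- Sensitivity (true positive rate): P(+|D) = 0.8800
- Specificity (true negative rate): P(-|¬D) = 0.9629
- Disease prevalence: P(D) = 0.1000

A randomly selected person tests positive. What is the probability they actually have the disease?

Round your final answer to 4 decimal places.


Let D = has disease, + = positive test

Given:
- P(D) = 0.1000 (prevalence)
- P(+|D) = 0.8800 (sensitivity)
- P(-|¬D) = 0.9629 (specificity)
- P(+|¬D) = 0.0371 (false positive rate = 1 - specificity)

Step 1: Find P(+)
P(+) = P(+|D)P(D) + P(+|¬D)P(¬D)
     = 0.8800 × 0.1000 + 0.0371 × 0.9000
     = 0.08800000 + 0.03339000
     = 0.12139000

Step 2: Apply Bayes' theorem for P(D|+)
P(D|+) = P(+|D)P(D) / P(+)
       = 0.08800000 / 0.12139000
       = 0.7249


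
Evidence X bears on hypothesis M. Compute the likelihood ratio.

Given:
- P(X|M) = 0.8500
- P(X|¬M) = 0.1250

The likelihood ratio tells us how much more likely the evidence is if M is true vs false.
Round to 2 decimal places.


Likelihood Ratio (LR) = P(X|M) / P(X|¬M)

LR = 0.8500 / 0.1250
   = 6.80

The evidence is 6.80 times more likely if M is true than if M is false.
LR > 1, so observing X raises the odds in favor of M.


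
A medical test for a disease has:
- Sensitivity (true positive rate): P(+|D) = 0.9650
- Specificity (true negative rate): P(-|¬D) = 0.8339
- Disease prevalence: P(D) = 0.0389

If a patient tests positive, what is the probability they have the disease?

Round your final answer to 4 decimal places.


Let D = has disease, + = positive test

Given:
- P(D) = 0.0389 (prevalence)
- P(+|D) = 0.9650 (sensitivity)
- P(-|¬D) = 0.8339 (specificity)
- P(+|¬D) = 0.1661 (false positive rate = 1 - specificity)

Step 1: Find P(+)
P(+) = P(+|D)P(D) + P(+|¬D)P(¬D)
     = 0.9650 × 0.0389 + 0.1661 × 0.9611
     = 0.03753850 + 0.15963871
     = 0.19717721

Step 2: Apply Bayes' theorem for P(D|+)
P(D|+) = P(+|D)P(D) / P(+)
       = 0.03753850 / 0.19717721
       = 0.1904


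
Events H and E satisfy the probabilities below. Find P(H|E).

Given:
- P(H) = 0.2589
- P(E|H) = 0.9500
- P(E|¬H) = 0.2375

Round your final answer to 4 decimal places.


Bayes' theorem: P(H|E) = P(E|H) × P(H) / P(E)

Step 1: Calculate P(E) using law of total probability
P(E) = P(E|H)P(H) + P(E|¬H)P(¬H)
     = 0.9500 × 0.2589 + 0.2375 × 0.7411
     = 0.24595500 + 0.17601125
     = 0.42196625

Step 2: Apply Bayes' theorem
P(H|E) = P(E|H) × P(H) / P(E)
       = 0.24595500 / 0.42196625
       = 0.5829


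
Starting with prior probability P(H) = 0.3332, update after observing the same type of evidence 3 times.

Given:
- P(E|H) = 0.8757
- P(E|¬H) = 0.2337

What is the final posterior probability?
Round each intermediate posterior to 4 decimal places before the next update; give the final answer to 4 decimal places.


Sequential Bayesian updating:

Initial prior: P(H) = 0.3332

Update 1:
  P(E) = 0.8757 × 0.3332 + 0.2337 × 0.6668 = 0.29178324 + 0.15583116 = 0.44761440
  P(H|E) = 0.29178324 / 0.44761440 = 0.6519

Update 2:
  P(E) = 0.8757 × 0.6519 + 0.2337 × 0.3481 = 0.57086883 + 0.08135097 = 0.65221980
  P(H|E) = 0.57086883 / 0.65221980 = 0.8753

Update 3:
  P(E) = 0.8757 × 0.8753 + 0.2337 × 0.1247 = 0.76650021 + 0.02914239 = 0.79564260
  P(H|E) = 0.76650021 / 0.79564260 = 0.9634

Final posterior: 0.9634


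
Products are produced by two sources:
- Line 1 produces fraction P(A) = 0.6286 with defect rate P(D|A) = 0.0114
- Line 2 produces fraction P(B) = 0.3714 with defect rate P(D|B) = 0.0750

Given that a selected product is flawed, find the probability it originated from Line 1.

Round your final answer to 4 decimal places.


Let A = from Line 1, D = flawed

Given:
- P(A) = 0.6286, P(B) = 0.3714
- P(D|A) = 0.0114, P(D|B) = 0.0750

Step 1: Find P(D)
P(D) = P(D|A)P(A) + P(D|B)P(B)
     = 0.0114 × 0.6286 + 0.0750 × 0.3714
     = 0.00716604 + 0.02785500
     = 0.03502104

Step 2: Apply Bayes' theorem
P(A|D) = P(D|A)P(A) / P(D)
       = 0.00716604 / 0.03502104
       = 0.2046


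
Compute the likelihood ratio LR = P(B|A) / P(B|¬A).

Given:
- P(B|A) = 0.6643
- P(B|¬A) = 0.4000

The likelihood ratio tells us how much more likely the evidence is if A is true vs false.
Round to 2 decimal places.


Likelihood Ratio (LR) = P(B|A) / P(B|¬A)

LR = 0.6643 / 0.4000
   = 1.66

The evidence is 1.66 times more likely if A is true than if A is false.
Because LR exceeds 1, B is evidence for A.


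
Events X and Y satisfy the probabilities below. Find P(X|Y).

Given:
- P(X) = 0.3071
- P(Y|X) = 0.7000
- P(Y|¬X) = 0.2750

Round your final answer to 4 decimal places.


Bayes' theorem: P(X|Y) = P(Y|X) × P(X) / P(Y)

Step 1: Calculate P(Y) using law of total probability
P(Y) = P(Y|X)P(X) + P(Y|¬X)P(¬X)
     = 0.7000 × 0.3071 + 0.2750 × 0.6929
     = 0.21497000 + 0.19054750
     = 0.40551750

Step 2: Apply Bayes' theorem
P(X|Y) = P(Y|X) × P(X) / P(Y)
       = 0.21497000 / 0.40551750
       = 0.5301


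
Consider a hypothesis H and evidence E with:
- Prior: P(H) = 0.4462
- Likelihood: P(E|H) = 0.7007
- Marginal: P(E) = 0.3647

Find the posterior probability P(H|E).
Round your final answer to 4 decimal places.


Using Bayes' theorem:

P(H|E) = P(E|H) × P(H) / P(E)
       = 0.7007 × 0.4462 / 0.3647
       = 0.31265234 / 0.3647
       = 0.8573

The evidence strengthens our belief in H.
Prior: 0.4462 → Posterior: 0.8573


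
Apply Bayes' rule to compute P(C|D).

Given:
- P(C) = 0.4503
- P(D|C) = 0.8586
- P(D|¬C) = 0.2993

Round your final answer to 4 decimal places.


Bayes' theorem: P(C|D) = P(D|C) × P(C) / P(D)

Step 1: Calculate P(D) using law of total probability
P(D) = P(D|C)P(C) + P(D|¬C)P(¬C)
     = 0.8586 × 0.4503 + 0.2993 × 0.5497
     = 0.38662758 + 0.16452521
     = 0.55115279

Step 2: Apply Bayes' theorem
P(C|D) = P(D|C) × P(C) / P(D)
       = 0.38662758 / 0.55115279
       = 0.7015


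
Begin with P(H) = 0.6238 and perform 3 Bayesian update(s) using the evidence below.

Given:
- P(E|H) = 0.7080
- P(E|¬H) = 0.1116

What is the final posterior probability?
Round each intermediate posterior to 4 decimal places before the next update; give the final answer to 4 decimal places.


Sequential Bayesian updating:

Initial prior: P(H) = 0.6238

Update 1:
  P(E) = 0.7080 × 0.6238 + 0.1116 × 0.3762 = 0.44165040 + 0.04198392 = 0.48363432
  P(H|E) = 0.44165040 / 0.48363432 = 0.9132

Update 2:
  P(E) = 0.7080 × 0.9132 + 0.1116 × 0.0868 = 0.64654560 + 0.00968688 = 0.65623248
  P(H|E) = 0.64654560 / 0.65623248 = 0.9852

Update 3:
  P(E) = 0.7080 × 0.9852 + 0.1116 × 0.0148 = 0.69752160 + 0.00165168 = 0.69917328
  P(H|E) = 0.69752160 / 0.69917328 = 0.9976

Final posterior: 0.9976


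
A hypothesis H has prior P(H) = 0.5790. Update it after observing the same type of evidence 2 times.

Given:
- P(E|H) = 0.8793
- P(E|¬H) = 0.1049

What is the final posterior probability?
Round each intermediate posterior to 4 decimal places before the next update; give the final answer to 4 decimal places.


Sequential Bayesian updating:

Initial prior: P(H) = 0.5790

Update 1:
  P(E) = 0.8793 × 0.5790 + 0.1049 × 0.4210 = 0.50911470 + 0.04416290 = 0.55327760
  P(H|E) = 0.50911470 / 0.55327760 = 0.9202

Update 2:
  P(E) = 0.8793 × 0.9202 + 0.1049 × 0.0798 = 0.80913186 + 0.00837102 = 0.81750288
  P(H|E) = 0.80913186 / 0.81750288 = 0.9898

Final posterior: 0.9898


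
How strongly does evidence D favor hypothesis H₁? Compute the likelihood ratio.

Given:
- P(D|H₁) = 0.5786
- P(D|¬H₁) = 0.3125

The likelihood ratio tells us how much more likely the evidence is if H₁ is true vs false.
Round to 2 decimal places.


Likelihood Ratio (LR) = P(D|H₁) / P(D|¬H₁)

LR = 0.5786 / 0.3125
   = 1.85

The evidence is 1.85 times more likely if H₁ is true than if H₁ is false.
Because LR exceeds 1, D is evidence for H₁.


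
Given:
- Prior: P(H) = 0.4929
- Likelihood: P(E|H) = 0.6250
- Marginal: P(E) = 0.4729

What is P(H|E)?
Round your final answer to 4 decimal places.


Using Bayes' theorem:

P(H|E) = P(E|H) × P(H) / P(E)
       = 0.6250 × 0.4929 / 0.4729
       = 0.30806250 / 0.4729
       = 0.6514

The evidence strengthens our belief in H.
Prior: 0.4929 → Posterior: 0.6514


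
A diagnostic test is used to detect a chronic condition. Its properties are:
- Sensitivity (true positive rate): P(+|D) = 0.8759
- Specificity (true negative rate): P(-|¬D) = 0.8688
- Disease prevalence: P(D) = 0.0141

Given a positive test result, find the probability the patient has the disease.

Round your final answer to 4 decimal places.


Let D = has disease, + = positive test

Given:
- P(D) = 0.0141 (prevalence)
- P(+|D) = 0.8759 (sensitivity)
- P(-|¬D) = 0.8688 (specificity)
- P(+|¬D) = 0.1312 (false positive rate = 1 - specificity)

Step 1: Find P(+)
P(+) = P(+|D)P(D) + P(+|¬D)P(¬D)
     = 0.8759 × 0.0141 + 0.1312 × 0.9859
     = 0.01235019 + 0.12935008
     = 0.14170027

Step 2: Apply Bayes' theorem for P(D|+)
P(D|+) = P(+|D)P(D) / P(+)
       = 0.01235019 / 0.14170027
       = 0.0872


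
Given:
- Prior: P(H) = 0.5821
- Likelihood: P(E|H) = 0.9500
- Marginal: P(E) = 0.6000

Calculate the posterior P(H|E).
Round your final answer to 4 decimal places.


Using Bayes' theorem:

P(H|E) = P(E|H) × P(H) / P(E)
       = 0.9500 × 0.5821 / 0.6000
       = 0.55299500 / 0.6000
       = 0.9217

The evidence strengthens our belief in H.
Prior: 0.5821 → Posterior: 0.9217


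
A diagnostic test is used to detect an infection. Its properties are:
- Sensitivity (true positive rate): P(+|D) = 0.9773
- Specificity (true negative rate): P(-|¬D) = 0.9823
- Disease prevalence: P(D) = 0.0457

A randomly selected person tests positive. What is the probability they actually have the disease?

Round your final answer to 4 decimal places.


Let D = has disease, + = positive test

Given:
- P(D) = 0.0457 (prevalence)
- P(+|D) = 0.9773 (sensitivity)
- P(-|¬D) = 0.9823 (specificity)
- P(+|¬D) = 0.0177 (false positive rate = 1 - specificity)

Step 1: Find P(+)
P(+) = P(+|D)P(D) + P(+|¬D)P(¬D)
     = 0.9773 × 0.0457 + 0.0177 × 0.9543
     = 0.04466261 + 0.01689111
     = 0.06155372

Step 2: Apply Bayes' theorem for P(D|+)
P(D|+) = P(+|D)P(D) / P(+)
       = 0.04466261 / 0.06155372
       = 0.7256


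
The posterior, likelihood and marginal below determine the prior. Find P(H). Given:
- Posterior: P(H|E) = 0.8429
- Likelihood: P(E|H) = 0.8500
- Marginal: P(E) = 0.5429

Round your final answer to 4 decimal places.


From Bayes' theorem: P(H|E) = P(E|H) × P(H) / P(E)

Rearranging for P(H):
P(H) = P(H|E) × P(E) / P(E|H)
     = 0.8429 × 0.5429 / 0.8500
     = 0.45761041 / 0.8500
     = 0.5384


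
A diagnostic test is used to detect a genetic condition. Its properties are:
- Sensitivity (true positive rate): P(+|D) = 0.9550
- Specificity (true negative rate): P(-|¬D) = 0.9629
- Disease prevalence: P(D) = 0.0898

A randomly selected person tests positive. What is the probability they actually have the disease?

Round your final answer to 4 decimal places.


Let D = has disease, + = positive test

Given:
- P(D) = 0.0898 (prevalence)
- P(+|D) = 0.9550 (sensitivity)
- P(-|¬D) = 0.9629 (specificity)
- P(+|¬D) = 0.0371 (false positive rate = 1 - specificity)

Step 1: Find P(+)
P(+) = P(+|D)P(D) + P(+|¬D)P(¬D)
     = 0.9550 × 0.0898 + 0.0371 × 0.9102
     = 0.08575900 + 0.03376842
     = 0.11952742

Step 2: Apply Bayes' theorem for P(D|+)
P(D|+) = P(+|D)P(D) / P(+)
       = 0.08575900 / 0.11952742
       = 0.7175


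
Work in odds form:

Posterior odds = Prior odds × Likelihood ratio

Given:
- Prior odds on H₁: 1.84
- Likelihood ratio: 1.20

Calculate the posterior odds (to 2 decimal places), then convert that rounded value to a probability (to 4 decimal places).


Step 1: Calculate posterior odds
Posterior odds = Prior odds × LR
               = 1.84 × 1.20
               = 2.21

Step 2: Convert to probability
P(H₁|E) = Posterior odds / (1 + Posterior odds)
       = 2.21 / (1 + 2.21)
       = 2.21 / 3.21
       = 0.6885

The evidence increased P(H₁) from 0.6479 to 0.6885.


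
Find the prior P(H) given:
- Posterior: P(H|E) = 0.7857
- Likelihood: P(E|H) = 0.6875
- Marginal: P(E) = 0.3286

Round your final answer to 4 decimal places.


From Bayes' theorem: P(H|E) = P(E|H) × P(H) / P(E)

Rearranging for P(H):
P(H) = P(H|E) × P(E) / P(E|H)
     = 0.7857 × 0.3286 / 0.6875
     = 0.25818102 / 0.6875
     = 0.3755


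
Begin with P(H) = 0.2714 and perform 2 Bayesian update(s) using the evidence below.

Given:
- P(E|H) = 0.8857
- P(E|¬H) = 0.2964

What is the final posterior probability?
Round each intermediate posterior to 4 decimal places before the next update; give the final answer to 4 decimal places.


Sequential Bayesian updating:

Initial prior: P(H) = 0.2714

Update 1:
  P(E) = 0.8857 × 0.2714 + 0.2964 × 0.7286 = 0.24037898 + 0.21595704 = 0.45633602
  P(H|E) = 0.24037898 / 0.45633602 = 0.5268

Update 2:
  P(E) = 0.8857 × 0.5268 + 0.2964 × 0.4732 = 0.46658676 + 0.14025648 = 0.60684324
  P(H|E) = 0.46658676 / 0.60684324 = 0.7689

Final posterior: 0.7689


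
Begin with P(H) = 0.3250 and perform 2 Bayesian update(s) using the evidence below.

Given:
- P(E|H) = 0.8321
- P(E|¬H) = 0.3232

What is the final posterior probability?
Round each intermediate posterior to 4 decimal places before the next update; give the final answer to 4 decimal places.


Sequential Bayesian updating:

Initial prior: P(H) = 0.3250

Update 1:
  P(E) = 0.8321 × 0.3250 + 0.3232 × 0.6750 = 0.27043250 + 0.21816000 = 0.48859250
  P(H|E) = 0.27043250 / 0.48859250 = 0.5535

Update 2:
  P(E) = 0.8321 × 0.5535 + 0.3232 × 0.4465 = 0.46056735 + 0.14430880 = 0.60487615
  P(H|E) = 0.46056735 / 0.60487615 = 0.7614

Final posterior: 0.7614


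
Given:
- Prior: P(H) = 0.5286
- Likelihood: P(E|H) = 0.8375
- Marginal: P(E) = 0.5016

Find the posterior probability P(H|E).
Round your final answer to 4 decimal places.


Using Bayes' theorem:

P(H|E) = P(E|H) × P(H) / P(E)
       = 0.8375 × 0.5286 / 0.5016
       = 0.44270250 / 0.5016
       = 0.8826

The evidence strengthens our belief in H.
Prior: 0.5286 → Posterior: 0.8826


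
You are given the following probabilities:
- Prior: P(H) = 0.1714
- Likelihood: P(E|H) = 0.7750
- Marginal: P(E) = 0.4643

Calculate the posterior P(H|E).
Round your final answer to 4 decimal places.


Using Bayes' theorem:

P(H|E) = P(E|H) × P(H) / P(E)
       = 0.7750 × 0.1714 / 0.4643
       = 0.13283500 / 0.4643
       = 0.2861

The evidence strengthens our belief in H.
Prior: 0.1714 → Posterior: 0.2861


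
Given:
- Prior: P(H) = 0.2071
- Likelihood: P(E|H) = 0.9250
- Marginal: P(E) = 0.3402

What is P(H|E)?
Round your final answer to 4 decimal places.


Using Bayes' theorem:

P(H|E) = P(E|H) × P(H) / P(E)
       = 0.9250 × 0.2071 / 0.3402
       = 0.19156750 / 0.3402
       = 0.5631

The evidence strengthens our belief in H.
Prior: 0.2071 → Posterior: 0.5631


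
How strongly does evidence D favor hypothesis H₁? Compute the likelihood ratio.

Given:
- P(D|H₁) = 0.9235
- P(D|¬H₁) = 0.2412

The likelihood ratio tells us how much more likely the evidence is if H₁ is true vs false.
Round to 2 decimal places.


Likelihood Ratio (LR) = P(D|H₁) / P(D|¬H₁)

LR = 0.9235 / 0.2412
   = 3.83

The evidence is 3.83 times more likely if H₁ is true than if H₁ is false.
Because LR exceeds 1, D is evidence for H₁.


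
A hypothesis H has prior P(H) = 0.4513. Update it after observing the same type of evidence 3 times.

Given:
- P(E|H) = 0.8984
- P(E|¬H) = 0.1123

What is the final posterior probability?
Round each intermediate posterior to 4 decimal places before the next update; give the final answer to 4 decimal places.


Sequential Bayesian updating:

Initial prior: P(H) = 0.4513

Update 1:
  P(E) = 0.8984 × 0.4513 + 0.1123 × 0.5487 = 0.40544792 + 0.06161901 = 0.46706693
  P(H|E) = 0.40544792 / 0.46706693 = 0.8681

Update 2:
  P(E) = 0.8984 × 0.8681 + 0.1123 × 0.1319 = 0.77990104 + 0.01481237 = 0.79471341
  P(H|E) = 0.77990104 / 0.79471341 = 0.9814

Update 3:
  P(E) = 0.8984 × 0.9814 + 0.1123 × 0.0186 = 0.88168976 + 0.00208878 = 0.88377854
  P(H|E) = 0.88168976 / 0.88377854 = 0.9976

Final posterior: 0.9976


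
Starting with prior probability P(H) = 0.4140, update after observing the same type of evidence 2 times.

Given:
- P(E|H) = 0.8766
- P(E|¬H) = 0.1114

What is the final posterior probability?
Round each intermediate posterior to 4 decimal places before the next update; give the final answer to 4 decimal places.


Sequential Bayesian updating:

Initial prior: P(H) = 0.4140

Update 1:
  P(E) = 0.8766 × 0.4140 + 0.1114 × 0.5860 = 0.36291240 + 0.06528040 = 0.42819280
  P(H|E) = 0.36291240 / 0.42819280 = 0.8475

Update 2:
  P(E) = 0.8766 × 0.8475 + 0.1114 × 0.1525 = 0.74291850 + 0.01698850 = 0.75990700
  P(H|E) = 0.74291850 / 0.75990700 = 0.9776

Final posterior: 0.9776


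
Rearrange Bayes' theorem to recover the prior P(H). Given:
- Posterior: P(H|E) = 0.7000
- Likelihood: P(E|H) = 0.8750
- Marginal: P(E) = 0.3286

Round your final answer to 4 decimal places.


From Bayes' theorem: P(H|E) = P(E|H) × P(H) / P(E)

Rearranging for P(H):
P(H) = P(H|E) × P(E) / P(E|H)
     = 0.7000 × 0.3286 / 0.8750
     = 0.23002000 / 0.8750
     = 0.2629


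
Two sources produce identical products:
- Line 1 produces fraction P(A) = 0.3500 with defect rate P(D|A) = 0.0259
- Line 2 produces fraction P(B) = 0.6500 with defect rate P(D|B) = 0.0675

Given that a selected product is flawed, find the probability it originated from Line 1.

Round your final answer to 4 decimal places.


Let A = from Line 1, D = flawed

Given:
- P(A) = 0.3500, P(B) = 0.6500
- P(D|A) = 0.0259, P(D|B) = 0.0675

Step 1: Find P(D)
P(D) = P(D|A)P(A) + P(D|B)P(B)
     = 0.0259 × 0.3500 + 0.0675 × 0.6500
     = 0.00906500 + 0.04387500
     = 0.05294000

Step 2: Apply Bayes' theorem
P(A|D) = P(D|A)P(A) / P(D)
       = 0.00906500 / 0.05294000
       = 0.1712


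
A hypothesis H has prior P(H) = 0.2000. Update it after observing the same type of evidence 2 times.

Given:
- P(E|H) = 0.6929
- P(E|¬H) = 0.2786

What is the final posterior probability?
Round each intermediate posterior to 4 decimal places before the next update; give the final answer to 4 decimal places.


Sequential Bayesian updating:

Initial prior: P(H) = 0.2000

Update 1:
  P(E) = 0.6929 × 0.2000 + 0.2786 × 0.8000 = 0.13858000 + 0.22288000 = 0.36146000
  P(H|E) = 0.13858000 / 0.36146000 = 0.3834

Update 2:
  P(E) = 0.6929 × 0.3834 + 0.2786 × 0.6166 = 0.26565786 + 0.17178476 = 0.43744262
  P(H|E) = 0.26565786 / 0.43744262 = 0.6073

Final posterior: 0.6073


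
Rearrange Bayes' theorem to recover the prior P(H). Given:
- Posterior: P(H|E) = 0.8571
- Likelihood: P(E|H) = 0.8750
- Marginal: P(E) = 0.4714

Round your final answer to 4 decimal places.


From Bayes' theorem: P(H|E) = P(E|H) × P(H) / P(E)

Rearranging for P(H):
P(H) = P(H|E) × P(E) / P(E|H)
     = 0.8571 × 0.4714 / 0.8750
     = 0.40403694 / 0.8750
     = 0.4618


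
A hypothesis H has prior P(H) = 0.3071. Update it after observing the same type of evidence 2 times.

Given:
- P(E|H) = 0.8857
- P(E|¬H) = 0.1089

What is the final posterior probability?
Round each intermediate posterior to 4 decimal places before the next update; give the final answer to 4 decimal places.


Sequential Bayesian updating:

Initial prior: P(H) = 0.3071

Update 1:
  P(E) = 0.8857 × 0.3071 + 0.1089 × 0.6929 = 0.27199847 + 0.07545681 = 0.34745528
  P(H|E) = 0.27199847 / 0.34745528 = 0.7828

Update 2:
  P(E) = 0.8857 × 0.7828 + 0.1089 × 0.2172 = 0.69332596 + 0.02365308 = 0.71697904
  P(H|E) = 0.69332596 / 0.71697904 = 0.9670

Final posterior: 0.9670


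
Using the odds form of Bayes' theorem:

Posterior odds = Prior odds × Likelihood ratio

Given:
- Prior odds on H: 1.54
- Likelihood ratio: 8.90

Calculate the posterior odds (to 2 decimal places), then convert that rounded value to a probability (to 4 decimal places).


Step 1: Calculate posterior odds
Posterior odds = Prior odds × LR
               = 1.54 × 8.90
               = 13.71

Step 2: Convert to probability
P(H|E) = Posterior odds / (1 + Posterior odds)
       = 13.71 / (1 + 13.71)
       = 13.71 / 14.71
       = 0.9320

The evidence increased P(H) from 0.6063 to 0.9320.


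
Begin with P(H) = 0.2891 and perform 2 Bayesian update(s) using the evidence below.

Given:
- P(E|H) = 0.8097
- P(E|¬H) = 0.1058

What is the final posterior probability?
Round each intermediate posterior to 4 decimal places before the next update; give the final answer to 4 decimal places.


Sequential Bayesian updating:

Initial prior: P(H) = 0.2891

Update 1:
  P(E) = 0.8097 × 0.2891 + 0.1058 × 0.7109 = 0.23408427 + 0.07521322 = 0.30929749
  P(H|E) = 0.23408427 / 0.30929749 = 0.7568

Update 2:
  P(E) = 0.8097 × 0.7568 + 0.1058 × 0.2432 = 0.61278096 + 0.02573056 = 0.63851152
  P(H|E) = 0.61278096 / 0.63851152 = 0.9597

Final posterior: 0.9597


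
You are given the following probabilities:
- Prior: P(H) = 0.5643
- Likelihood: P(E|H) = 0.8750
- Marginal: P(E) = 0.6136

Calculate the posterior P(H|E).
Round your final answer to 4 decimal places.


Using Bayes' theorem:

P(H|E) = P(E|H) × P(H) / P(E)
       = 0.8750 × 0.5643 / 0.6136
       = 0.49376250 / 0.6136
       = 0.8047

The evidence strengthens our belief in H.
Prior: 0.5643 → Posterior: 0.8047


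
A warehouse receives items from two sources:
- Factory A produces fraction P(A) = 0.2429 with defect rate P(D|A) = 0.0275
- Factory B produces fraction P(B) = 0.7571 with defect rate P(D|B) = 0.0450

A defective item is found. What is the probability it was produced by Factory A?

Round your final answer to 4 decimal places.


Let A = from Factory A, D = defective

Given:
- P(A) = 0.2429, P(B) = 0.7571
- P(D|A) = 0.0275, P(D|B) = 0.0450

Step 1: Find P(D)
P(D) = P(D|A)P(A) + P(D|B)P(B)
     = 0.0275 × 0.2429 + 0.0450 × 0.7571
     = 0.00667975 + 0.03406950
     = 0.04074925

Step 2: Apply Bayes' theorem
P(A|D) = P(D|A)P(A) / P(D)
       = 0.00667975 / 0.04074925
       = 0.1639


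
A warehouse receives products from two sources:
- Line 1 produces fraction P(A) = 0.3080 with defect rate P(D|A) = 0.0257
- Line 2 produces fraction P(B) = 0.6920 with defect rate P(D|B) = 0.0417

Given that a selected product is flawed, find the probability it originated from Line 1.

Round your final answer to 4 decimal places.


Let A = from Line 1, D = flawed

Given:
- P(A) = 0.3080, P(B) = 0.6920
- P(D|A) = 0.0257, P(D|B) = 0.0417

Step 1: Find P(D)
P(D) = P(D|A)P(A) + P(D|B)P(B)
     = 0.0257 × 0.3080 + 0.0417 × 0.6920
     = 0.00791560 + 0.02885640
     = 0.03677200

Step 2: Apply Bayes' theorem
P(A|D) = P(D|A)P(A) / P(D)
       = 0.00791560 / 0.03677200
       = 0.2153


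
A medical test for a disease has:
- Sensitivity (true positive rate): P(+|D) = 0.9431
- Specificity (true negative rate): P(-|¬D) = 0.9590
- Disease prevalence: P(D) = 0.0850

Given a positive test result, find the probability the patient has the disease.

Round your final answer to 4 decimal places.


Let D = has disease, + = positive test

Given:
- P(D) = 0.0850 (prevalence)
- P(+|D) = 0.9431 (sensitivity)
- P(-|¬D) = 0.9590 (specificity)
- P(+|¬D) = 0.0410 (false positive rate = 1 - specificity)

Step 1: Find P(+)
P(+) = P(+|D)P(D) + P(+|¬D)P(¬D)
     = 0.9431 × 0.0850 + 0.0410 × 0.9150
     = 0.08016350 + 0.03751500
     = 0.11767850

Step 2: Apply Bayes' theorem for P(D|+)
P(D|+) = P(+|D)P(D) / P(+)
       = 0.08016350 / 0.11767850
       = 0.6812


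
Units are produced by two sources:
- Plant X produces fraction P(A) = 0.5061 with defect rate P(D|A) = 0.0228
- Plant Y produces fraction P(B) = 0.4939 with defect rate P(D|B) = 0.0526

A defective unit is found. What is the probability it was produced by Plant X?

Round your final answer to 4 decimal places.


Let A = from Plant X, D = defective

Given:
- P(A) = 0.5061, P(B) = 0.4939
- P(D|A) = 0.0228, P(D|B) = 0.0526

Step 1: Find P(D)
P(D) = P(D|A)P(A) + P(D|B)P(B)
     = 0.0228 × 0.5061 + 0.0526 × 0.4939
     = 0.01153908 + 0.02597914
     = 0.03751822

Step 2: Apply Bayes' theorem
P(A|D) = P(D|A)P(A) / P(D)
       = 0.01153908 / 0.03751822
       = 0.3076


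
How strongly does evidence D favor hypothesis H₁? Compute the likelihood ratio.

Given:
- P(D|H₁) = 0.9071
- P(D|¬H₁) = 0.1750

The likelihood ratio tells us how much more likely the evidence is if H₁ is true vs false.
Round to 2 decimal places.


Likelihood Ratio (LR) = P(D|H₁) / P(D|¬H₁)

LR = 0.9071 / 0.1750
   = 5.18

The evidence is 5.18 times more likely if H₁ is true than if H₁ is false.
Since LR > 1, the evidence supports H₁ over ¬H₁.


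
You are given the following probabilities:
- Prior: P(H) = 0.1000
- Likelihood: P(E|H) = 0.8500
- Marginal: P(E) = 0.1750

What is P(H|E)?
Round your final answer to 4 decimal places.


Using Bayes' theorem:

P(H|E) = P(E|H) × P(H) / P(E)
       = 0.8500 × 0.1000 / 0.1750
       = 0.08500000 / 0.1750
       = 0.4857

The evidence strengthens our belief in H.
Prior: 0.1000 → Posterior: 0.4857


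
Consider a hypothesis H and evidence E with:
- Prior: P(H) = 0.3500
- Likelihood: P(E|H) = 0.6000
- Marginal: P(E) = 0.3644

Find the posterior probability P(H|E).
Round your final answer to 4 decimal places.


Using Bayes' theorem:

P(H|E) = P(E|H) × P(H) / P(E)
       = 0.6000 × 0.3500 / 0.3644
       = 0.21000000 / 0.3644
       = 0.5763

The evidence strengthens our belief in H.
Prior: 0.3500 → Posterior: 0.5763


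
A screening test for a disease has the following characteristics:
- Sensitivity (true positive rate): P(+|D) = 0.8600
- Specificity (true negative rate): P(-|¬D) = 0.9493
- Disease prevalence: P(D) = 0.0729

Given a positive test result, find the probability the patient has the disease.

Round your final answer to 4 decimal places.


Let D = has disease, + = positive test

Given:
- P(D) = 0.0729 (prevalence)
- P(+|D) = 0.8600 (sensitivity)
- P(-|¬D) = 0.9493 (specificity)
- P(+|¬D) = 0.0507 (false positive rate = 1 - specificity)

Step 1: Find P(+)
P(+) = P(+|D)P(D) + P(+|¬D)P(¬D)
     = 0.8600 × 0.0729 + 0.0507 × 0.9271
     = 0.06269400 + 0.04700397
     = 0.10969797

Step 2: Apply Bayes' theorem for P(D|+)
P(D|+) = P(+|D)P(D) / P(+)
       = 0.06269400 / 0.10969797
       = 0.5715


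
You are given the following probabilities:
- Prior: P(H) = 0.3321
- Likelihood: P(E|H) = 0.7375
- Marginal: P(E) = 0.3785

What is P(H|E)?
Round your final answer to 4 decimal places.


Using Bayes' theorem:

P(H|E) = P(E|H) × P(H) / P(E)
       = 0.7375 × 0.3321 / 0.3785
       = 0.24492375 / 0.3785
       = 0.6471

The evidence strengthens our belief in H.
Prior: 0.3321 → Posterior: 0.6471


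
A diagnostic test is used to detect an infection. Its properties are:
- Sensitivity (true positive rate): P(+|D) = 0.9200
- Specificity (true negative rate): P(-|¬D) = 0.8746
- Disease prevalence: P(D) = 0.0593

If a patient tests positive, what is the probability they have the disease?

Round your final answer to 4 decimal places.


Let D = has disease, + = positive test

Given:
- P(D) = 0.0593 (prevalence)
- P(+|D) = 0.9200 (sensitivity)
- P(-|¬D) = 0.8746 (specificity)
- P(+|¬D) = 0.1254 (false positive rate = 1 - specificity)

Step 1: Find P(+)
P(+) = P(+|D)P(D) + P(+|¬D)P(¬D)
     = 0.9200 × 0.0593 + 0.1254 × 0.9407
     = 0.05455600 + 0.11796378
     = 0.17251978

Step 2: Apply Bayes' theorem for P(D|+)
P(D|+) = P(+|D)P(D) / P(+)
       = 0.05455600 / 0.17251978
       = 0.3162


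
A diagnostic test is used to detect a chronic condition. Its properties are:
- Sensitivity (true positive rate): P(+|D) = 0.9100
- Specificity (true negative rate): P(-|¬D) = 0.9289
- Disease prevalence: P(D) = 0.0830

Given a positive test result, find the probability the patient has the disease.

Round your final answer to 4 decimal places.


Let D = has disease, + = positive test

Given:
- P(D) = 0.0830 (prevalence)
- P(+|D) = 0.9100 (sensitivity)
- P(-|¬D) = 0.9289 (specificity)
- P(+|¬D) = 0.0711 (false positive rate = 1 - specificity)

Step 1: Find P(+)
P(+) = P(+|D)P(D) + P(+|¬D)P(¬D)
     = 0.9100 × 0.0830 + 0.0711 × 0.9170
     = 0.07553000 + 0.06519870
     = 0.14072870

Step 2: Apply Bayes' theorem for P(D|+)
P(D|+) = P(+|D)P(D) / P(+)
       = 0.07553000 / 0.14072870
       = 0.5367


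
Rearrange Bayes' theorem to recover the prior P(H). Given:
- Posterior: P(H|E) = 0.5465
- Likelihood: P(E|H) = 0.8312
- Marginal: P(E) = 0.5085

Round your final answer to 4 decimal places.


From Bayes' theorem: P(H|E) = P(E|H) × P(H) / P(E)

Rearranging for P(H):
P(H) = P(H|E) × P(E) / P(E|H)
     = 0.5465 × 0.5085 / 0.8312
     = 0.27789525 / 0.8312
     = 0.3343


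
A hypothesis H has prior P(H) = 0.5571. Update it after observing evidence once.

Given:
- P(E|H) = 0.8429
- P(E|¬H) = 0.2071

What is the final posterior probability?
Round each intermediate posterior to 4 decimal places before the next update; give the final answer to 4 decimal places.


Sequential Bayesian updating:

Initial prior: P(H) = 0.5571

Update 1:
  P(E) = 0.8429 × 0.5571 + 0.2071 × 0.4429 = 0.46957959 + 0.09172459 = 0.56130418
  P(H|E) = 0.46957959 / 0.56130418 = 0.8366

Final posterior: 0.8366


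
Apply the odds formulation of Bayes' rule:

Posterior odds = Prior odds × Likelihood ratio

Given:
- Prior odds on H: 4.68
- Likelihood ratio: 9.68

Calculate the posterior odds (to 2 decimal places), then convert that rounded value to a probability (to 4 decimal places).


Step 1: Calculate posterior odds
Posterior odds = Prior odds × LR
               = 4.68 × 9.68
               = 45.30

Step 2: Convert to probability
P(H|E) = Posterior odds / (1 + Posterior odds)
       = 45.30 / (1 + 45.30)
       = 45.30 / 46.30
       = 0.9784

The evidence increased P(H) from 0.8239 to 0.9784.


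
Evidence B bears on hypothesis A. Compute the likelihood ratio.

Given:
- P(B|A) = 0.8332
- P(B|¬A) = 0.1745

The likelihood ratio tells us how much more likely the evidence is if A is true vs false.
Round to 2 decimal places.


Likelihood Ratio (LR) = P(B|A) / P(B|¬A)

LR = 0.8332 / 0.1745
   = 4.77

The evidence is 4.77 times more likely if A is true than if A is false.
Since LR > 1, the evidence supports A over ¬A.


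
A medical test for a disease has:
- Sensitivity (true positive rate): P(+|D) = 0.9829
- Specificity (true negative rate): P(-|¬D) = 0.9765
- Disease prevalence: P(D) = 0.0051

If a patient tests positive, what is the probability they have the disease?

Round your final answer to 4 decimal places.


Let D = has disease, + = positive test

Given:
- P(D) = 0.0051 (prevalence)
- P(+|D) = 0.9829 (sensitivity)
- P(-|¬D) = 0.9765 (specificity)
- P(+|¬D) = 0.0235 (false positive rate = 1 - specificity)

Step 1: Find P(+)
P(+) = P(+|D)P(D) + P(+|¬D)P(¬D)
     = 0.9829 × 0.0051 + 0.0235 × 0.9949
     = 0.00501279 + 0.02338015
     = 0.02839294

Step 2: Apply Bayes' theorem for P(D|+)
P(D|+) = P(+|D)P(D) / P(+)
       = 0.00501279 / 0.02839294
       = 0.1766


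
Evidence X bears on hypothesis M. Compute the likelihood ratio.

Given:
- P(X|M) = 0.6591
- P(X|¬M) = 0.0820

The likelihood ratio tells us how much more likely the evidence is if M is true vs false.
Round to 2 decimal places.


Likelihood Ratio (LR) = P(X|M) / P(X|¬M)

LR = 0.6591 / 0.0820
   = 8.04

The evidence is 8.04 times more likely if M is true than if M is false.
Because LR exceeds 1, X is evidence for M.


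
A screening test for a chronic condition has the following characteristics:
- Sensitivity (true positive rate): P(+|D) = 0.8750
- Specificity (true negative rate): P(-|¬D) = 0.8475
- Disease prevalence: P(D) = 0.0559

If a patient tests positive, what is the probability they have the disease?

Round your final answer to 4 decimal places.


Let D = has disease, + = positive test

Given:
- P(D) = 0.0559 (prevalence)
- P(+|D) = 0.8750 (sensitivity)
- P(-|¬D) = 0.8475 (specificity)
- P(+|¬D) = 0.1525 (false positive rate = 1 - specificity)

Step 1: Find P(+)
P(+) = P(+|D)P(D) + P(+|¬D)P(¬D)
     = 0.8750 × 0.0559 + 0.1525 × 0.9441
     = 0.04891250 + 0.14397525
     = 0.19288775

Step 2: Apply Bayes' theorem for P(D|+)
P(D|+) = P(+|D)P(D) / P(+)
       = 0.04891250 / 0.19288775
       = 0.2536


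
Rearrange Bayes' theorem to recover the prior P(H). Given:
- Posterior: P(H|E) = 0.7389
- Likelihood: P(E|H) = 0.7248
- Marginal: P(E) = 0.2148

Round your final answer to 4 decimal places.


From Bayes' theorem: P(H|E) = P(E|H) × P(H) / P(E)

Rearranging for P(H):
P(H) = P(H|E) × P(E) / P(E|H)
     = 0.7389 × 0.2148 / 0.7248
     = 0.15871572 / 0.7248
     = 0.2190


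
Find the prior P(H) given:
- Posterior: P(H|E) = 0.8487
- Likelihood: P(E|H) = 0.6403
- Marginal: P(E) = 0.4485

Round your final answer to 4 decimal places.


From Bayes' theorem: P(H|E) = P(E|H) × P(H) / P(E)

Rearranging for P(H):
P(H) = P(H|E) × P(E) / P(E|H)
     = 0.8487 × 0.4485 / 0.6403
     = 0.38064195 / 0.6403
     = 0.5945


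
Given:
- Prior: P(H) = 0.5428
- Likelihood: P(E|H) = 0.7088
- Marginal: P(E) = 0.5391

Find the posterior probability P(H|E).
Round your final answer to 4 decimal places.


Using Bayes' theorem:

P(H|E) = P(E|H) × P(H) / P(E)
       = 0.7088 × 0.5428 / 0.5391
       = 0.38473664 / 0.5391
       = 0.7137

The evidence strengthens our belief in H.
Prior: 0.5428 → Posterior: 0.7137


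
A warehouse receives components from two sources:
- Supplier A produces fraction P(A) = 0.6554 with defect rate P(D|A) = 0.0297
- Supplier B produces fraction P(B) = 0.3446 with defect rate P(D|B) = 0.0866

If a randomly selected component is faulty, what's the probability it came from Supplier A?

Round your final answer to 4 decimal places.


Let A = from Supplier A, D = faulty

Given:
- P(A) = 0.6554, P(B) = 0.3446
- P(D|A) = 0.0297, P(D|B) = 0.0866

Step 1: Find P(D)
P(D) = P(D|A)P(A) + P(D|B)P(B)
     = 0.0297 × 0.6554 + 0.0866 × 0.3446
     = 0.01946538 + 0.02984236
     = 0.04930774

Step 2: Apply Bayes' theorem
P(A|D) = P(D|A)P(A) / P(D)
       = 0.01946538 / 0.04930774
       = 0.3948


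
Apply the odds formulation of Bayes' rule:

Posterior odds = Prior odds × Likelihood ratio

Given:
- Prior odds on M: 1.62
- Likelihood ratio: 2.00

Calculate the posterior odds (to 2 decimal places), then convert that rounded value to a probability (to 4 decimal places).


Step 1: Calculate posterior odds
Posterior odds = Prior odds × LR
               = 1.62 × 2.00
               = 3.24

Step 2: Convert to probability
P(M|E) = Posterior odds / (1 + Posterior odds)
       = 3.24 / (1 + 3.24)
       = 3.24 / 4.24
       = 0.7642

The evidence increased P(M) from 0.6183 to 0.7642.


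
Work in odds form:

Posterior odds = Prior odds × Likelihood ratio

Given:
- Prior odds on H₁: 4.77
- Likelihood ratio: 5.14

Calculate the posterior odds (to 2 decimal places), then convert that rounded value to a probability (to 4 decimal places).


Step 1: Calculate posterior odds
Posterior odds = Prior odds × LR
               = 4.77 × 5.14
               = 24.52

Step 2: Convert to probability
P(H₁|E) = Posterior odds / (1 + Posterior odds)
       = 24.52 / (1 + 24.52)
       = 24.52 / 25.52
       = 0.9608

The evidence increased P(H₁) from 0.8267 to 0.9608.


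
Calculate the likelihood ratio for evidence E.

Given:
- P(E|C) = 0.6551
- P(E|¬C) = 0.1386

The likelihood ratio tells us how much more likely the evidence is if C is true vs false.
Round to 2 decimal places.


Likelihood Ratio (LR) = P(E|C) / P(E|¬C)

LR = 0.6551 / 0.1386
   = 4.73

The evidence is 4.73 times more likely if C is true than if C is false.
Because LR exceeds 1, E is evidence for C.


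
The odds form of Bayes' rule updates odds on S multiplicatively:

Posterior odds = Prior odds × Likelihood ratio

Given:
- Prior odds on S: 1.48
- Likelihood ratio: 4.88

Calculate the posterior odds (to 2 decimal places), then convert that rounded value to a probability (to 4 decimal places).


Step 1: Calculate posterior odds
Posterior odds = Prior odds × LR
               = 1.48 × 4.88
               = 7.22

Step 2: Convert to probability
P(S|E) = Posterior odds / (1 + Posterior odds)
       = 7.22 / (1 + 7.22)
       = 7.22 / 8.22
       = 0.8783

The evidence increased P(S) from 0.5968 to 0.8783.


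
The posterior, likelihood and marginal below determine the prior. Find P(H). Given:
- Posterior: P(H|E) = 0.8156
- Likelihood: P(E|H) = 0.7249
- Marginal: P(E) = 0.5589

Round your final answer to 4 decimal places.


From Bayes' theorem: P(H|E) = P(E|H) × P(H) / P(E)

Rearranging for P(H):
P(H) = P(H|E) × P(E) / P(E|H)
     = 0.8156 × 0.5589 / 0.7249
     = 0.45583884 / 0.7249
     = 0.6288


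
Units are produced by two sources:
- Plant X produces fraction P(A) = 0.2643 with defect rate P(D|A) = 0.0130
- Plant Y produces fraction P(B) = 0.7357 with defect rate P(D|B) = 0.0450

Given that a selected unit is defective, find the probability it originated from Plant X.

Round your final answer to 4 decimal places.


Let A = from Plant X, D = defective

Given:
- P(A) = 0.2643, P(B) = 0.7357
- P(D|A) = 0.0130, P(D|B) = 0.0450

Step 1: Find P(D)
P(D) = P(D|A)P(A) + P(D|B)P(B)
     = 0.0130 × 0.2643 + 0.0450 × 0.7357
     = 0.00343590 + 0.03310650
     = 0.03654240

Step 2: Apply Bayes' theorem
P(A|D) = P(D|A)P(A) / P(D)
       = 0.00343590 / 0.03654240
       = 0.0940


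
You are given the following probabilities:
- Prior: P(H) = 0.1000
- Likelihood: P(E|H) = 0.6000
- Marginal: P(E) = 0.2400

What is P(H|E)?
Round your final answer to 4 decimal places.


Using Bayes' theorem:

P(H|E) = P(E|H) × P(H) / P(E)
       = 0.6000 × 0.1000 / 0.2400
       = 0.06000000 / 0.2400
       = 0.2500

The evidence strengthens our belief in H.
Prior: 0.1000 → Posterior: 0.2500


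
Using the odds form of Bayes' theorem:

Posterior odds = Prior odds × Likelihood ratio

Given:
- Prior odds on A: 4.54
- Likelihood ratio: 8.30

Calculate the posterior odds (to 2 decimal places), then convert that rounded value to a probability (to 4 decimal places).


Step 1: Calculate posterior odds
Posterior odds = Prior odds × LR
               = 4.54 × 8.30
               = 37.68

Step 2: Convert to probability
P(A|E) = Posterior odds / (1 + Posterior odds)
       = 37.68 / (1 + 37.68)
       = 37.68 / 38.68
       = 0.9741

The evidence increased P(A) from 0.8195 to 0.9741.


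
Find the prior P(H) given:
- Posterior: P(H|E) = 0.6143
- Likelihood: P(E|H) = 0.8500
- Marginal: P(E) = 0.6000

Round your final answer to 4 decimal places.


From Bayes' theorem: P(H|E) = P(E|H) × P(H) / P(E)

Rearranging for P(H):
P(H) = P(H|E) × P(E) / P(E|H)
     = 0.6143 × 0.6000 / 0.8500
     = 0.36858000 / 0.8500
     = 0.4336


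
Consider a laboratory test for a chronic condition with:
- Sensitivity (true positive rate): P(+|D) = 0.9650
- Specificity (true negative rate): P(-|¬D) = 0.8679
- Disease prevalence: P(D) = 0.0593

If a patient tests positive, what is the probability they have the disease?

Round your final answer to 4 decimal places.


Let D = has disease, + = positive test

Given:
- P(D) = 0.0593 (prevalence)
- P(+|D) = 0.9650 (sensitivity)
- P(-|¬D) = 0.8679 (specificity)
- P(+|¬D) = 0.1321 (false positive rate = 1 - specificity)

Step 1: Find P(+)
P(+) = P(+|D)P(D) + P(+|¬D)P(¬D)
     = 0.9650 × 0.0593 + 0.1321 × 0.9407
     = 0.05722450 + 0.12426647
     = 0.18149097

Step 2: Apply Bayes' theorem for P(D|+)
P(D|+) = P(+|D)P(D) / P(+)
       = 0.05722450 / 0.18149097
       = 0.3153
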